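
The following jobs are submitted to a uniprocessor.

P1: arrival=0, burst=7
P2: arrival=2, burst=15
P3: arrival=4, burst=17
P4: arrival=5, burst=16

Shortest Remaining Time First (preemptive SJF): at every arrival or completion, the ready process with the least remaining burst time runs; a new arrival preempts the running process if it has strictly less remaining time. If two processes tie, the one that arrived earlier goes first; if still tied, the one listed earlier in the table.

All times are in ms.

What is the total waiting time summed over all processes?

Schedule: | P1 0-7 | P2 7-22 | P4 22-38 | P3 38-55 |
Completion: P1=7  P2=22  P3=55  P4=38
Waiting = turnaround − burst: P1=0, P2=5, P3=34, P4=17
Total waiting = 0 + 5 + 34 + 17 = 56

56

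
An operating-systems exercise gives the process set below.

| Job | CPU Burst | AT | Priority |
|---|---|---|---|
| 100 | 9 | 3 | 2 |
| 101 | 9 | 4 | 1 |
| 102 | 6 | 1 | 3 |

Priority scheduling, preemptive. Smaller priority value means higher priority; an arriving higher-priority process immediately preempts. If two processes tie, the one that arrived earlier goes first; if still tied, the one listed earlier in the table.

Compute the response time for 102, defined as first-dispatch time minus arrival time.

0

Timeline: | idle 0-1 | 102 1-3 | 100 3-4 | 101 4-13 | 100 13-21 | 102 21-25 |
Completion: 100=21  101=13  102=25
Turnaround (C−A): 100=18  101=9  102=24
Response(102) = first start − arrival = 1 − 1 = 0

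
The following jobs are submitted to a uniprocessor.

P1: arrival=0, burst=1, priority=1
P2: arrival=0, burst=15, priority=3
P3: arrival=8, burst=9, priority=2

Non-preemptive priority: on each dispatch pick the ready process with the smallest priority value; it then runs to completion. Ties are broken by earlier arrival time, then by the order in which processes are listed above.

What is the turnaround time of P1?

1

Schedule: | P1 0-1 | P2 1-16 | P3 16-25 |
Completion: P1=1  P2=16  P3=25
Turnaround (C−A): P1=1  P2=16  P3=17
Turnaround(P1) = completion − arrival = 1 − 0 = 1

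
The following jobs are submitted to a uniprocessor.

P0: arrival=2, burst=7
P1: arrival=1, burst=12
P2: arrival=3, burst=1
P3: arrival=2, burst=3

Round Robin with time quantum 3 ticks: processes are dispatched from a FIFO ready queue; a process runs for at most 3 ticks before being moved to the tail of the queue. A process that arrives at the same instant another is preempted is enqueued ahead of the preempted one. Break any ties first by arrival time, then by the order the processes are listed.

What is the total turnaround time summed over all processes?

Schedule: | idle 0-1 | P1 1-4 | P0 4-7 | P3 7-10 | P2 10-11 | P1 11-14 | P0 14-17 | P1 17-20 | P0 20-21 | P1 21-24 |
Completion: P0=21  P1=24  P2=11  P3=10
Turnaround = completion − arrival: P0=19, P1=23, P2=8, P3=8
Total turnaround = 19 + 23 + 8 + 8 = 58

58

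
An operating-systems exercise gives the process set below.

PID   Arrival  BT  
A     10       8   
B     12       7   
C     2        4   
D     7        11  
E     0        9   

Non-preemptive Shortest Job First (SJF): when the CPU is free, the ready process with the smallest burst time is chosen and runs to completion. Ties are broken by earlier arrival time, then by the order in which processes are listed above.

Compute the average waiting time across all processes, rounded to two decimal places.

7.80

Schedule: | E 0-9 | C 9-13 | B 13-20 | A 20-28 | D 28-39 |
Completion: A=28  B=20  C=13  D=39  E=9
Turnaround (C−A): A=18  B=8  C=11  D=32  E=9
Waiting times: A=10, B=1, C=7, D=21, E=0
Average waiting = (10+1+7+21+0) / 5 = 39/5 = 7.80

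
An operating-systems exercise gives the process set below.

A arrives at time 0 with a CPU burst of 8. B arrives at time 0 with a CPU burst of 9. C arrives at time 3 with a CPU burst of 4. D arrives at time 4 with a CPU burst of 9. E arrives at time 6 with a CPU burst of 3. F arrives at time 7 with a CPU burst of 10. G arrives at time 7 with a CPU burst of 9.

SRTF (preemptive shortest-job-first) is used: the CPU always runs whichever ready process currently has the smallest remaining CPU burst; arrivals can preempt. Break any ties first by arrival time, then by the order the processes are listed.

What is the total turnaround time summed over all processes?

156

Timeline: | A 0-3 | C 3-7 | E 7-10 | A 10-15 | B 15-24 | D 24-33 | G 33-42 | F 42-52 |
Completion: A=15  B=24  C=7  D=33  E=10  F=52  G=42
Turnaround = completion − arrival: A=15, B=24, C=4, D=29, E=4, F=45, G=35
Total turnaround = 15 + 24 + 4 + 29 + 4 + 45 + 35 = 156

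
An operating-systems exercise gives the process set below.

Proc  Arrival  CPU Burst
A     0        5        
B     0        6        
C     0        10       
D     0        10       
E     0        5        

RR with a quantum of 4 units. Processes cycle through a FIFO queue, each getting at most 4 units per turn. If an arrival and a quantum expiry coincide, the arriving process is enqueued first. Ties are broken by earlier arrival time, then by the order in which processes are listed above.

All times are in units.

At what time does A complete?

21

Gantt: | A 0-4 | B 4-8 | C 8-12 | D 12-16 | E 16-20 | A 20-21 | B 21-23 | C 23-27 | D 27-31 | E 31-32 | C 32-34 | D 34-36 |
Completion: A=21  B=23  C=34  D=36  E=32
Turnaround (C−A): A=21  B=23  C=34  D=36  E=32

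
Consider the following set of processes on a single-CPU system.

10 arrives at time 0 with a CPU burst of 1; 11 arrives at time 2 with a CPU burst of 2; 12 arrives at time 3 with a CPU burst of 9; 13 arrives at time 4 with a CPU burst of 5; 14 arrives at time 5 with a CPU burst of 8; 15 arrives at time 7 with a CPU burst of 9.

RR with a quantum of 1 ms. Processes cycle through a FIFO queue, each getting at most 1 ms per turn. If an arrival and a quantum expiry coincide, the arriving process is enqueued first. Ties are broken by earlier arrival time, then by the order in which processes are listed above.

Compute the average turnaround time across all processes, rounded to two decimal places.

Schedule: | 10 0-1 | idle 1-2 | 11 2-3 | 12 3-4 | 11 4-5 | 13 5-6 | 12 6-7 | 14 7-8 | 13 8-9 | 15 9-10 | 12 10-11 | 14 11-12 | 13 12-13 | 15 13-14 | 12 14-15 | 14 15-16 | 13 16-17 | 15 17-18 | 12 18-19 | 14 19-20 | 13 20-21 | 15 21-22 | 12 22-23 | 14 23-24 | 15 24-25 | 12 25-26 | 14 26-27 | 15 27-28 | 12 28-29 | 14 29-30 | 15 30-31 | 12 31-32 | 14 32-33 | 15 33-35 |
Completion: 10=1  11=5  12=32  13=21  14=33  15=35
Turnaround times: 10=1, 11=3, 12=29, 13=17, 14=28, 15=28
Average turnaround = (1+3+29+17+28+28) / 6 = 106/6 = 17.67

17.67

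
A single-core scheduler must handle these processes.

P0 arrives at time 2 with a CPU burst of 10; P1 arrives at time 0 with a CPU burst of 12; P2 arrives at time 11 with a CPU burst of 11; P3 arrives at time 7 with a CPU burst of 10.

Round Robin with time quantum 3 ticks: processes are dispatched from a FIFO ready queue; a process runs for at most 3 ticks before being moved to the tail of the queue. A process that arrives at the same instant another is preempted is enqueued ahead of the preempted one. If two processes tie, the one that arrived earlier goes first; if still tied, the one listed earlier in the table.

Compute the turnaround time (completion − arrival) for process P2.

32

Schedule: | P1 0-3 | P0 3-6 | P1 6-9 | P0 9-12 | P3 12-15 | P1 15-18 | P2 18-21 | P0 21-24 | P3 24-27 | P1 27-30 | P2 30-33 | P0 33-34 | P3 34-37 | P2 37-40 | P3 40-41 | P2 41-43 |
Completion: P0=34  P1=30  P2=43  P3=41
Turnaround (C−A): P0=32  P1=30  P2=32  P3=34
Turnaround(P2) = completion − arrival = 43 − 11 = 32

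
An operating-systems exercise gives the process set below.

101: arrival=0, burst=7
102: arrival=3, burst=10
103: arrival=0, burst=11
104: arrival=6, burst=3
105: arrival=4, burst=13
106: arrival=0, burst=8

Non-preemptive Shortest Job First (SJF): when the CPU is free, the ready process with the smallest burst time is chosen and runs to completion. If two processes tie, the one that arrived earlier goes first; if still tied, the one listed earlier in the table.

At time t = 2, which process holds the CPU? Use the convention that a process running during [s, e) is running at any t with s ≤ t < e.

Schedule: | 101 0-7 | 104 7-10 | 106 10-18 | 102 18-28 | 103 28-39 | 105 39-52 |
Completion: 101=7  102=28  103=39  104=10  105=52  106=18

101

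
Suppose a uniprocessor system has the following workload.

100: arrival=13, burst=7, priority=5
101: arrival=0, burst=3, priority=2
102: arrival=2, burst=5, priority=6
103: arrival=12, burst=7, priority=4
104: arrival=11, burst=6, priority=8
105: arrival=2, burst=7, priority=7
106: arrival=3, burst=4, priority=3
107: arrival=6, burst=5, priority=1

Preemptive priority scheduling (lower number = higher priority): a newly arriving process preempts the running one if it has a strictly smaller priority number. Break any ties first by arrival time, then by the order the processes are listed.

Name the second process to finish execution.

Gantt: | 101 0-3 | 106 3-6 | 107 6-11 | 106 11-12 | 103 12-19 | 100 19-26 | 102 26-31 | 105 31-38 | 104 38-44 |
Completion: 100=26  101=3  102=31  103=19  104=44  105=38  106=12  107=11
Finish order: 101 → 107 → 106 → 103 → 100 → 102 → 105 → 104

107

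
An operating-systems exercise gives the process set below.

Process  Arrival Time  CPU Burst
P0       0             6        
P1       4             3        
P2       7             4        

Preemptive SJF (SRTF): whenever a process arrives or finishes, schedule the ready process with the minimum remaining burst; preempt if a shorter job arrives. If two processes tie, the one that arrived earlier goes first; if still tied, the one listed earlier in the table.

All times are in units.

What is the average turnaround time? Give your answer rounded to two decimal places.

5.67

Schedule: | P0 0-6 | P1 6-9 | P2 9-13 |
Completion: P0=6  P1=9  P2=13
Turnaround times: P0=6, P1=5, P2=6
Average turnaround = (6+5+6) / 3 = 17/3 = 5.67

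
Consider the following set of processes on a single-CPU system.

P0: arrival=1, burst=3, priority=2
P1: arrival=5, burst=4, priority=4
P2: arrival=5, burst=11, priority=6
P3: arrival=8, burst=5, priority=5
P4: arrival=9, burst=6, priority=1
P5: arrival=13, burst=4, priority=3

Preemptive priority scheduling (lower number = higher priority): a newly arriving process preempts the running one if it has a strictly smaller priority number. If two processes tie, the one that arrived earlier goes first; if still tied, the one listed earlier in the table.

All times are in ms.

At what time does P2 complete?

Gantt: | idle 0-1 | P0 1-4 | idle 4-5 | P1 5-9 | P4 9-15 | P5 15-19 | P3 19-24 | P2 24-35 |
Completion: P0=4  P1=9  P2=35  P3=24  P4=15  P5=19

35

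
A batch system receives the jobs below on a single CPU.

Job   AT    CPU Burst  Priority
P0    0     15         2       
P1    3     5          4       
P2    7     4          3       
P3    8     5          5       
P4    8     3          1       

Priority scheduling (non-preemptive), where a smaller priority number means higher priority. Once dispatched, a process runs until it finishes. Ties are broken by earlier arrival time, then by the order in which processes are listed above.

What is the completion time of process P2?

Schedule: | P0 0-15 | P4 15-18 | P2 18-22 | P1 22-27 | P3 27-32 |
Completion: P0=15  P1=27  P2=22  P3=32  P4=18
Turnaround (C−A): P0=15  P1=24  P2=15  P3=24  P4=10

22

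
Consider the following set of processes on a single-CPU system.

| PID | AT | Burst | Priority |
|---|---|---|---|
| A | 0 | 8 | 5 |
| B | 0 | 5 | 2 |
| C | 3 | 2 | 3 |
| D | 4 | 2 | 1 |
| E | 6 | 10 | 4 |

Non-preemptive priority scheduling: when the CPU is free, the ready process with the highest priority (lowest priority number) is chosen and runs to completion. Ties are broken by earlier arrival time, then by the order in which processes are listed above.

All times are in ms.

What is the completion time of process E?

Schedule: | B 0-5 | D 5-7 | C 7-9 | E 9-19 | A 19-27 |
Completion: A=27  B=5  C=9  D=7  E=19
Turnaround (C−A): A=27  B=5  C=6  D=3  E=13

19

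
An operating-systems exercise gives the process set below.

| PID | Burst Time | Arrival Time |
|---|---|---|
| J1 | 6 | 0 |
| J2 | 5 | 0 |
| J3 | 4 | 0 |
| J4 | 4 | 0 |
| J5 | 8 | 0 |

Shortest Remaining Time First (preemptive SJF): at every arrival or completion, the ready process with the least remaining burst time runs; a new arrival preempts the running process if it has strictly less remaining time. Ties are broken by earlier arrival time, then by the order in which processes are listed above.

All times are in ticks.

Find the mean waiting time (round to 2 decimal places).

Gantt: | J3 0-4 | J4 4-8 | J2 8-13 | J1 13-19 | J5 19-27 |
Completion: J1=19  J2=13  J3=4  J4=8  J5=27
Waiting times: J1=13, J2=8, J3=0, J4=4, J5=19
Average waiting = (13+8+0+4+19) / 5 = 44/5 = 8.80

8.80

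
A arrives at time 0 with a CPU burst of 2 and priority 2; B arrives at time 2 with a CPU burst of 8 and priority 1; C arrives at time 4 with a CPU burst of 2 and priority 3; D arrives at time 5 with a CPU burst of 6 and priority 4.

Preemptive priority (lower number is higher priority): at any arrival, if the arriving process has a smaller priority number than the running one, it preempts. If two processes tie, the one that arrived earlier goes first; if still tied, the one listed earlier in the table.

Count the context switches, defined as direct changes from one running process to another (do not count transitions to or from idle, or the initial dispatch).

3

Schedule: | A 0-2 | B 2-10 | C 10-12 | D 12-18 |
Completion: A=2  B=10  C=12  D=18
Turnaround (C−A): A=2  B=8  C=8  D=13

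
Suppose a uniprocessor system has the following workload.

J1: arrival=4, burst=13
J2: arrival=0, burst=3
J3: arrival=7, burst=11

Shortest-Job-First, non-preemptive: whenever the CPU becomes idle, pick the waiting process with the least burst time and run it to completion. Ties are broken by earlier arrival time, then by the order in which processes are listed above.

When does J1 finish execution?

17

Gantt: | J2 0-3 | idle 3-4 | J1 4-17 | J3 17-28 |
Completion: J1=17  J2=3  J3=28
Turnaround (C−A): J1=13  J2=3  J3=21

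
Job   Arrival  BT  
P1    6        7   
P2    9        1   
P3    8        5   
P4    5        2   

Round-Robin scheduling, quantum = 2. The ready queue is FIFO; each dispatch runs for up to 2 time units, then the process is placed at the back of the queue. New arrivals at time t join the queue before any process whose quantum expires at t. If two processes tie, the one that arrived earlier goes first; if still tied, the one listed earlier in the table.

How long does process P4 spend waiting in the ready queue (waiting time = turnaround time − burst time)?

0

Gantt: | idle 0-5 | P4 5-7 | P1 7-9 | P3 9-11 | P2 11-12 | P1 12-14 | P3 14-16 | P1 16-18 | P3 18-19 | P1 19-20 |
Completion: P1=20  P2=12  P3=19  P4=7
Turnaround (C−A): P1=14  P2=3  P3=11  P4=2
Waiting(P4) = turnaround − burst = 2 − 2 = 0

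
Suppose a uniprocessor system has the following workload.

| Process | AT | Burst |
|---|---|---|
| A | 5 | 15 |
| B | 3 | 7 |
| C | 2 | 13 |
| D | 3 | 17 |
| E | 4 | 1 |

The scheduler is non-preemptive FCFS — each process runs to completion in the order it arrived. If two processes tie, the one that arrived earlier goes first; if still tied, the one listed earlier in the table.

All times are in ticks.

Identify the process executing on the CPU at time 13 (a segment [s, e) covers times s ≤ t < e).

Schedule: | idle 0-2 | C 2-15 | B 15-22 | D 22-39 | E 39-40 | A 40-55 |
Completion: A=55  B=22  C=15  D=39  E=40
Turnaround (C−A): A=50  B=19  C=13  D=36  E=36

C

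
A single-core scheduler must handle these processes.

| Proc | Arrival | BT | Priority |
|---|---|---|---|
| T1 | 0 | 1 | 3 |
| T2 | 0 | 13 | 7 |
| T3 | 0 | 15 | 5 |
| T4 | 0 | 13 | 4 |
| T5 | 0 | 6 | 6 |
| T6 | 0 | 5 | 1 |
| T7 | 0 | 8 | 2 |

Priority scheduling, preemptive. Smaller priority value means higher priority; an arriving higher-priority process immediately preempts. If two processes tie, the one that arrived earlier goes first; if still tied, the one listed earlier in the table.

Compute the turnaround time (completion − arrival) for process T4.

Timeline: | T6 0-5 | T7 5-13 | T1 13-14 | T4 14-27 | T3 27-42 | T5 42-48 | T2 48-61 |
Completion: T1=14  T2=61  T3=42  T4=27  T5=48  T6=5  T7=13
Turnaround (C−A): T1=14  T2=61  T3=42  T4=27  T5=48  T6=5  T7=13
Turnaround(T4) = completion − arrival = 27 − 0 = 27

27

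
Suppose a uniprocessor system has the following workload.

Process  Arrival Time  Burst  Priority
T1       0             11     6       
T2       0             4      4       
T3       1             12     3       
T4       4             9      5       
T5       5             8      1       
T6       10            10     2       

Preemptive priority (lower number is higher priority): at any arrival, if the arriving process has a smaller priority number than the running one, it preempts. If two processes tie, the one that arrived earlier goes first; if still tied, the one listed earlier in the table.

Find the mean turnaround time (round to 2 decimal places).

29.67

Schedule: | T2 0-1 | T3 1-5 | T5 5-13 | T6 13-23 | T3 23-31 | T2 31-34 | T4 34-43 | T1 43-54 |
Completion: T1=54  T2=34  T3=31  T4=43  T5=13  T6=23
Turnaround (C−A): T1=54  T2=34  T3=30  T4=39  T5=8  T6=13
Turnaround times: T1=54, T2=34, T3=30, T4=39, T5=8, T6=13
Average turnaround = (54+34+30+39+8+13) / 6 = 178/6 = 29.67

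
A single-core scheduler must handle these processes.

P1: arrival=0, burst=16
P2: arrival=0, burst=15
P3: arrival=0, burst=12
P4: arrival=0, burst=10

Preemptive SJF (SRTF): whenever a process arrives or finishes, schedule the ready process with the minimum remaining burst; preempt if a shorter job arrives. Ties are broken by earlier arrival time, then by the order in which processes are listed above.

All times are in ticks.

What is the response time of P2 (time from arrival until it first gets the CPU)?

Gantt: | P4 0-10 | P3 10-22 | P2 22-37 | P1 37-53 |
Completion: P1=53  P2=37  P3=22  P4=10
Turnaround (C−A): P1=53  P2=37  P3=22  P4=10
Response(P2) = first start − arrival = 22 − 0 = 22

22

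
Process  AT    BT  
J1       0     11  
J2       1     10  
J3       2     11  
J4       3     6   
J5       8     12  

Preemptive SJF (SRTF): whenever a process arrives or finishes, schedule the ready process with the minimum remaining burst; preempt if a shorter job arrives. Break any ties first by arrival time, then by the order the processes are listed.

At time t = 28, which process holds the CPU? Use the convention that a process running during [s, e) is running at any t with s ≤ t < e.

J3

Schedule: | J1 0-3 | J4 3-9 | J1 9-17 | J2 17-27 | J3 27-38 | J5 38-50 |
Completion: J1=17  J2=27  J3=38  J4=9  J5=50
Turnaround (C−A): J1=17  J2=26  J3=36  J4=6  J5=42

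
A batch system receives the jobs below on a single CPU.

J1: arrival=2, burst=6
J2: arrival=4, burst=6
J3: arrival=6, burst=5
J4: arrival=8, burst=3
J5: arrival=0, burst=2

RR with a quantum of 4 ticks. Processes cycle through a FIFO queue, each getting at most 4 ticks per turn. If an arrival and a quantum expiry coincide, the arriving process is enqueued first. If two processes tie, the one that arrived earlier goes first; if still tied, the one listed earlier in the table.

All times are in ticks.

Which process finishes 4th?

J2

Gantt: | J5 0-2 | J1 2-6 | J2 6-10 | J3 10-14 | J1 14-16 | J4 16-19 | J2 19-21 | J3 21-22 |
Completion: J1=16  J2=21  J3=22  J4=19  J5=2
Finish order: J5 → J1 → J4 → J2 → J3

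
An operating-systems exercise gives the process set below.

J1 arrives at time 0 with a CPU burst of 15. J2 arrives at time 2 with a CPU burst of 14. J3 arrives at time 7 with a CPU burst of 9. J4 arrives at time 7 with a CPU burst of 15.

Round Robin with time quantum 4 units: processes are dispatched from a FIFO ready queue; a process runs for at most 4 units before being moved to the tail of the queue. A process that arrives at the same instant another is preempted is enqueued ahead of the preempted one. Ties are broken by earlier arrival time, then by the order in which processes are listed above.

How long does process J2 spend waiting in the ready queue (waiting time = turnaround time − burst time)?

Gantt: | J1 0-4 | J2 4-8 | J1 8-12 | J3 12-16 | J4 16-20 | J2 20-24 | J1 24-28 | J3 28-32 | J4 32-36 | J2 36-40 | J1 40-43 | J3 43-44 | J4 44-48 | J2 48-50 | J4 50-53 |
Completion: J1=43  J2=50  J3=44  J4=53
Turnaround (C−A): J1=43  J2=48  J3=37  J4=46
Waiting(J2) = turnaround − burst = 48 − 14 = 34

34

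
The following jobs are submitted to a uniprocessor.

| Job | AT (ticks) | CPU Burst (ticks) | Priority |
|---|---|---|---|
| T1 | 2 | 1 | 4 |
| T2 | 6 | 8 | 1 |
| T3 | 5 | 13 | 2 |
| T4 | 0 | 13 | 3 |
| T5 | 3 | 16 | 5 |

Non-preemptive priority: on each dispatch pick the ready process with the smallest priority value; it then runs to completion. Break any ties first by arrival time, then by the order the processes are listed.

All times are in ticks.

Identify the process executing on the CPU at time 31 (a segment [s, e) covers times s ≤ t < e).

T3

Timeline: | T4 0-13 | T2 13-21 | T3 21-34 | T1 34-35 | T5 35-51 |
Completion: T1=35  T2=21  T3=34  T4=13  T5=51
Turnaround (C−A): T1=33  T2=15  T3=29  T4=13  T5=48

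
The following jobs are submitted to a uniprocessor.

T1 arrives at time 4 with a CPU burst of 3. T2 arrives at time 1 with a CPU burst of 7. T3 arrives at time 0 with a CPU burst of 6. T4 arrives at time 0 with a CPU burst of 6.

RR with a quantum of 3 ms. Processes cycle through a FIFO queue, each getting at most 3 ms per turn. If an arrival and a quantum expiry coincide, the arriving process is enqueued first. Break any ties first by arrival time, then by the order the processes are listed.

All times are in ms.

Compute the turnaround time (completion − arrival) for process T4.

18

Gantt: | T3 0-3 | T4 3-6 | T2 6-9 | T3 9-12 | T1 12-15 | T4 15-18 | T2 18-22 |
Completion: T1=15  T2=22  T3=12  T4=18
Turnaround (C−A): T1=11  T2=21  T3=12  T4=18
Turnaround(T4) = completion − arrival = 18 − 0 = 18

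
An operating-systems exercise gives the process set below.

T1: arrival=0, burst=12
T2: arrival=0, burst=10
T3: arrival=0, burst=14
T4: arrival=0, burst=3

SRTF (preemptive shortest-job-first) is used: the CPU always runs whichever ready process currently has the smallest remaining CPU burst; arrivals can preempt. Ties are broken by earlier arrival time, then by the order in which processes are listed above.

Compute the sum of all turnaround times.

80

Gantt: | T4 0-3 | T2 3-13 | T1 13-25 | T3 25-39 |
Completion: T1=25  T2=13  T3=39  T4=3
Turnaround = completion − arrival: T1=25, T2=13, T3=39, T4=3
Total turnaround = 25 + 13 + 39 + 3 = 80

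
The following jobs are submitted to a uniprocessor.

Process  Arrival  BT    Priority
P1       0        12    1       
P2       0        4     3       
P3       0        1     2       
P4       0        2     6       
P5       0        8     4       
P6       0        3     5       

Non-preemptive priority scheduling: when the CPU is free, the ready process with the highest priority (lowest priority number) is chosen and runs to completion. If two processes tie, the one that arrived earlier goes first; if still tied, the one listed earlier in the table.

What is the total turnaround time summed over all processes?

125

Timeline: | P1 0-12 | P3 12-13 | P2 13-17 | P5 17-25 | P6 25-28 | P4 28-30 |
Completion: P1=12  P2=17  P3=13  P4=30  P5=25  P6=28
Turnaround (C−A): P1=12  P2=17  P3=13  P4=30  P5=25  P6=28
Turnaround = completion − arrival: P1=12, P2=17, P3=13, P4=30, P5=25, P6=28
Total turnaround = 12 + 17 + 13 + 30 + 25 + 28 = 125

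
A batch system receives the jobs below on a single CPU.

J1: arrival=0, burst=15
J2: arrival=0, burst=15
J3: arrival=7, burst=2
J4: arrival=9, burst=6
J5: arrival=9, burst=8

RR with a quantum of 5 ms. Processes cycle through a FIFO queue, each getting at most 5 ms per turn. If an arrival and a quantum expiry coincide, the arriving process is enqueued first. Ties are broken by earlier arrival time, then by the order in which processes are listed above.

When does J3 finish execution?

17

Timeline: | J1 0-5 | J2 5-10 | J1 10-15 | J3 15-17 | J4 17-22 | J5 22-27 | J2 27-32 | J1 32-37 | J4 37-38 | J5 38-41 | J2 41-46 |
Completion: J1=37  J2=46  J3=17  J4=38  J5=41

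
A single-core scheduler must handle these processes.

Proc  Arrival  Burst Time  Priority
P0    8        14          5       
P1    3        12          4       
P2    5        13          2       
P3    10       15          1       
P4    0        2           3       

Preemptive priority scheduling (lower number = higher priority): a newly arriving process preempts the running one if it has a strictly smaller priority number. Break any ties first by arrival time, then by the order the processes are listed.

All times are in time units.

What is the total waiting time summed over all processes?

Timeline: | P4 0-2 | idle 2-3 | P1 3-5 | P2 5-10 | P3 10-25 | P2 25-33 | P1 33-43 | P0 43-57 |
Completion: P0=57  P1=43  P2=33  P3=25  P4=2
Waiting = turnaround − burst: P0=35, P1=28, P2=15, P3=0, P4=0
Total waiting = 35 + 28 + 15 + 0 + 0 = 78

78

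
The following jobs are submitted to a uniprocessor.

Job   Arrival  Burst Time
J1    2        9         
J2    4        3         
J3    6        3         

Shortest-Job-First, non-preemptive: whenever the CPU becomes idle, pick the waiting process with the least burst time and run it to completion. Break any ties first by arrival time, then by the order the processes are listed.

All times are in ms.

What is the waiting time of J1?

0

Timeline: | idle 0-2 | J1 2-11 | J2 11-14 | J3 14-17 |
Completion: J1=11  J2=14  J3=17
Turnaround (C−A): J1=9  J2=10  J3=11
Waiting(J1) = turnaround − burst = 9 − 9 = 0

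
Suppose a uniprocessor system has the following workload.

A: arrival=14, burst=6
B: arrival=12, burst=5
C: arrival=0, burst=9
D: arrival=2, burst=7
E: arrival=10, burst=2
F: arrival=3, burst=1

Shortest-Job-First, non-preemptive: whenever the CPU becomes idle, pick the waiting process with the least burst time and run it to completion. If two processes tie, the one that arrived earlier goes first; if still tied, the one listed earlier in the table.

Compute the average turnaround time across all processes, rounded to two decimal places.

10.00

Gantt: | C 0-9 | F 9-10 | E 10-12 | B 12-17 | A 17-23 | D 23-30 |
Completion: A=23  B=17  C=9  D=30  E=12  F=10
Turnaround times: A=9, B=5, C=9, D=28, E=2, F=7
Average turnaround = (9+5+9+28+2+7) / 6 = 60/6 = 10.00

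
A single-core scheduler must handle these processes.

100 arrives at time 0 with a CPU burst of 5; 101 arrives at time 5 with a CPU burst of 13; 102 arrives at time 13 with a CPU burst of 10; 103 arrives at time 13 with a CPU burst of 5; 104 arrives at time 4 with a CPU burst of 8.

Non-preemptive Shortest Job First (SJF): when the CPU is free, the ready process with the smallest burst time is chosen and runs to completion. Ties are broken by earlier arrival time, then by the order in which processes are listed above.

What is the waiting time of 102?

Gantt: | 100 0-5 | 104 5-13 | 103 13-18 | 102 18-28 | 101 28-41 |
Completion: 100=5  101=41  102=28  103=18  104=13
Waiting(102) = turnaround − burst = 15 − 10 = 5

5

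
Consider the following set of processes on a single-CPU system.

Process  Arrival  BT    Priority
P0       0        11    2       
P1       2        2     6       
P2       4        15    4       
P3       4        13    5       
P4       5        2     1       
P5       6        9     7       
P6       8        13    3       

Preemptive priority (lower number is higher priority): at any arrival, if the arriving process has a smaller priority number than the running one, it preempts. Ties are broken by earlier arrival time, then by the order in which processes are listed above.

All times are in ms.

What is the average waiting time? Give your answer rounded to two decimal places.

24.00

Gantt: | P0 0-5 | P4 5-7 | P0 7-13 | P6 13-26 | P2 26-41 | P3 41-54 | P1 54-56 | P5 56-65 |
Completion: P0=13  P1=56  P2=41  P3=54  P4=7  P5=65  P6=26
Waiting times: P0=2, P1=52, P2=22, P3=37, P4=0, P5=50, P6=5
Average waiting = (2+52+22+37+0+50+5) / 7 = 168/7 = 24.00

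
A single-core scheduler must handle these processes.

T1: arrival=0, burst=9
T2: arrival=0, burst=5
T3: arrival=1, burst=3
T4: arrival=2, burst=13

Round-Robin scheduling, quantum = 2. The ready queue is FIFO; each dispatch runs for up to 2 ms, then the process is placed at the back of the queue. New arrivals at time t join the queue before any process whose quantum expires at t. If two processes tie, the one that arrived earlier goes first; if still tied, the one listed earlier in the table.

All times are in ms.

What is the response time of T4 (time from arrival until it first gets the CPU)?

Gantt: | T1 0-2 | T2 2-4 | T3 4-6 | T4 6-8 | T1 8-10 | T2 10-12 | T3 12-13 | T4 13-15 | T1 15-17 | T2 17-18 | T4 18-20 | T1 20-22 | T4 22-24 | T1 24-25 | T4 25-30 |
Completion: T1=25  T2=18  T3=13  T4=30
Response(T4) = first start − arrival = 6 − 2 = 4

4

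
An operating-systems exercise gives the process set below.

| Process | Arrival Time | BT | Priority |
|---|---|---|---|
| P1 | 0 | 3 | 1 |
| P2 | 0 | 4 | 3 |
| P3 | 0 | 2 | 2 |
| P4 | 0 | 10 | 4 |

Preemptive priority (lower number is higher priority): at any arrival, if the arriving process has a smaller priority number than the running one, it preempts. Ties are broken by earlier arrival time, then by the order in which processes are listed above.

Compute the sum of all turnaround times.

Gantt: | P1 0-3 | P3 3-5 | P2 5-9 | P4 9-19 |
Completion: P1=3  P2=9  P3=5  P4=19
Turnaround (C−A): P1=3  P2=9  P3=5  P4=19
Turnaround = completion − arrival: P1=3, P2=9, P3=5, P4=19
Total turnaround = 3 + 9 + 5 + 19 = 36

36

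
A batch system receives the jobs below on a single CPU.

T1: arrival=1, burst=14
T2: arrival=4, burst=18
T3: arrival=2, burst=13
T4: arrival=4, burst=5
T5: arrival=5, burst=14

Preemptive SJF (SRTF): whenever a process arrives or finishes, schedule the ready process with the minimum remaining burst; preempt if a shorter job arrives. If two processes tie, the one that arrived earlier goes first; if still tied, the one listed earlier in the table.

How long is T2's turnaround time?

Schedule: | idle 0-1 | T1 1-4 | T4 4-9 | T1 9-20 | T3 20-33 | T5 33-47 | T2 47-65 |
Completion: T1=20  T2=65  T3=33  T4=9  T5=47
Turnaround(T2) = completion − arrival = 65 − 4 = 61

61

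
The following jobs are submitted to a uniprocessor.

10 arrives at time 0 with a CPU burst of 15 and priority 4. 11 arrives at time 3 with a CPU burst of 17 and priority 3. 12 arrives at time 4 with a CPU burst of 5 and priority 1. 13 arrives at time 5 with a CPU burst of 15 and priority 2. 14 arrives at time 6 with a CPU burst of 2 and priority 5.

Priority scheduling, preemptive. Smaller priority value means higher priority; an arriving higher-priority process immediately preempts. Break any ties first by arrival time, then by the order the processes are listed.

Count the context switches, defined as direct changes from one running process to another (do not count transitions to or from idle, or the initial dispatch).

Schedule: | 10 0-3 | 11 3-4 | 12 4-9 | 13 9-24 | 11 24-40 | 10 40-52 | 14 52-54 |
Completion: 10=52  11=40  12=9  13=24  14=54

6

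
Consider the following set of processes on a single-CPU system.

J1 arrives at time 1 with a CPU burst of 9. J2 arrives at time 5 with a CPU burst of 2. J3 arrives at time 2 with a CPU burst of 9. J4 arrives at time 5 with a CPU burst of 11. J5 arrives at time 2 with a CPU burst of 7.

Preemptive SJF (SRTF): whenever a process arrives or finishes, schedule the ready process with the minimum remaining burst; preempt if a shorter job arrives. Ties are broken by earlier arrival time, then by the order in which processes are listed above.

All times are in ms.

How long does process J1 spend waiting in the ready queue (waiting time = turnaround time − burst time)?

9

Timeline: | idle 0-1 | J1 1-2 | J5 2-5 | J2 5-7 | J5 7-11 | J1 11-19 | J3 19-28 | J4 28-39 |
Completion: J1=19  J2=7  J3=28  J4=39  J5=11
Turnaround (C−A): J1=18  J2=2  J3=26  J4=34  J5=9
Waiting(J1) = turnaround − burst = 18 − 9 = 9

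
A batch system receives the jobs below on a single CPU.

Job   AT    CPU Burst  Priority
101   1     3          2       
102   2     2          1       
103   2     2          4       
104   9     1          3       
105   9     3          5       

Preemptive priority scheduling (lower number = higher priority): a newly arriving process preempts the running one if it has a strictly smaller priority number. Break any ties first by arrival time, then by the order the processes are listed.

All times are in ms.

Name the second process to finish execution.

101

Schedule: | idle 0-1 | 101 1-2 | 102 2-4 | 101 4-6 | 103 6-8 | idle 8-9 | 104 9-10 | 105 10-13 |
Completion: 101=6  102=4  103=8  104=10  105=13
Turnaround (C−A): 101=5  102=2  103=6  104=1  105=4
Finish order: 102 → 101 → 103 → 104 → 105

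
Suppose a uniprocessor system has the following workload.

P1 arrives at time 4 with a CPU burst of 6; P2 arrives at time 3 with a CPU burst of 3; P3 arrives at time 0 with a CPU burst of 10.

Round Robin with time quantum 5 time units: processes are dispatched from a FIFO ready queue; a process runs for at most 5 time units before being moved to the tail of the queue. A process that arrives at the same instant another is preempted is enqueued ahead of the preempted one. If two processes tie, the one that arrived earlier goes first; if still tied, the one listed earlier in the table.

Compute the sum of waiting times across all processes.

Timeline: | P3 0-5 | P2 5-8 | P1 8-13 | P3 13-18 | P1 18-19 |
Completion: P1=19  P2=8  P3=18
Turnaround (C−A): P1=15  P2=5  P3=18
Waiting = turnaround − burst: P1=9, P2=2, P3=8
Total waiting = 9 + 2 + 8 = 19

19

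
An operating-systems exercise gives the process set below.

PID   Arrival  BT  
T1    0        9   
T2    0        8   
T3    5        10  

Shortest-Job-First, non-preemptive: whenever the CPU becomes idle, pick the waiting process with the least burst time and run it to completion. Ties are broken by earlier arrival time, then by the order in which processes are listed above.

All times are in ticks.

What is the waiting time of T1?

8

Schedule: | T2 0-8 | T1 8-17 | T3 17-27 |
Completion: T1=17  T2=8  T3=27
Waiting(T1) = turnaround − burst = 17 − 9 = 8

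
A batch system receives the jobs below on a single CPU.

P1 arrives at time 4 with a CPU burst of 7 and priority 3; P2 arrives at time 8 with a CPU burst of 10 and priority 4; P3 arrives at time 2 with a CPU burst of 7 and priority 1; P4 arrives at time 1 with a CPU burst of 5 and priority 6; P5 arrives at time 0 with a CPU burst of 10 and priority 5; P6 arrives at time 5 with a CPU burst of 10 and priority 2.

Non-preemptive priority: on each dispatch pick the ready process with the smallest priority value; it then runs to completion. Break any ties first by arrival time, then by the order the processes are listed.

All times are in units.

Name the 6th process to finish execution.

P4

Gantt: | P5 0-10 | P3 10-17 | P6 17-27 | P1 27-34 | P2 34-44 | P4 44-49 |
Completion: P1=34  P2=44  P3=17  P4=49  P5=10  P6=27
Turnaround (C−A): P1=30  P2=36  P3=15  P4=48  P5=10  P6=22
Finish order: P5 → P3 → P6 → P1 → P2 → P4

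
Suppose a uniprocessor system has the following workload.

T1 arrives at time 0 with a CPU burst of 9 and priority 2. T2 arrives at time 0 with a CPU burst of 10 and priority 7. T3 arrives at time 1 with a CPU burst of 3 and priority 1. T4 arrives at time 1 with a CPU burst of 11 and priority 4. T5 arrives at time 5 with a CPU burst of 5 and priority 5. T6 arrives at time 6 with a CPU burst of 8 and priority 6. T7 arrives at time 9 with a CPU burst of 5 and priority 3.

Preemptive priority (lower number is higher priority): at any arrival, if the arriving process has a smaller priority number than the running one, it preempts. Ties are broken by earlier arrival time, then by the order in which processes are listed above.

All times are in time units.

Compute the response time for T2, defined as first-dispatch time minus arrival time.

Gantt: | T1 0-1 | T3 1-4 | T1 4-12 | T7 12-17 | T4 17-28 | T5 28-33 | T6 33-41 | T2 41-51 |
Completion: T1=12  T2=51  T3=4  T4=28  T5=33  T6=41  T7=17
Response(T2) = first start − arrival = 41 − 0 = 41

41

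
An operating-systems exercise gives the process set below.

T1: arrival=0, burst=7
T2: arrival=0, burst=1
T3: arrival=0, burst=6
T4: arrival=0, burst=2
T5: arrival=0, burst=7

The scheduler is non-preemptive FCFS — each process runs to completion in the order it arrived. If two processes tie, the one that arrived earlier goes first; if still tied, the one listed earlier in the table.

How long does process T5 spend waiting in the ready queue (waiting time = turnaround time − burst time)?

16

Schedule: | T1 0-7 | T2 7-8 | T3 8-14 | T4 14-16 | T5 16-23 |
Completion: T1=7  T2=8  T3=14  T4=16  T5=23
Waiting(T5) = turnaround − burst = 23 − 7 = 16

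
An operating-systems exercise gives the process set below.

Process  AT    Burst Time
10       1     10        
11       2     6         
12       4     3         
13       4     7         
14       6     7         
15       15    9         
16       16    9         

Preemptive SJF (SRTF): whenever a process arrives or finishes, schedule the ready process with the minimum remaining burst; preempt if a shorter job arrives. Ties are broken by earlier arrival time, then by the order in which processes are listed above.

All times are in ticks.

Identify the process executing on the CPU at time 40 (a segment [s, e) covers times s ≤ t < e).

15

Timeline: | idle 0-1 | 10 1-2 | 11 2-4 | 12 4-7 | 11 7-11 | 13 11-18 | 14 18-25 | 10 25-34 | 15 34-43 | 16 43-52 |
Completion: 10=34  11=11  12=7  13=18  14=25  15=43  16=52
Turnaround (C−A): 10=33  11=9  12=3  13=14  14=19  15=28  16=36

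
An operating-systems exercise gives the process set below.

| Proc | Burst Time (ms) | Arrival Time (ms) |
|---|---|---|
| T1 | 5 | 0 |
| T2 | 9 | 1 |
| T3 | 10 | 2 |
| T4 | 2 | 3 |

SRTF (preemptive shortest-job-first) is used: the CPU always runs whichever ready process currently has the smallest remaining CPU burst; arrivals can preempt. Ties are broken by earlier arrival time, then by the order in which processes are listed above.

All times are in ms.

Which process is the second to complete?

T4

Schedule: | T1 0-5 | T4 5-7 | T2 7-16 | T3 16-26 |
Completion: T1=5  T2=16  T3=26  T4=7
Finish order: T1 → T4 → T2 → T3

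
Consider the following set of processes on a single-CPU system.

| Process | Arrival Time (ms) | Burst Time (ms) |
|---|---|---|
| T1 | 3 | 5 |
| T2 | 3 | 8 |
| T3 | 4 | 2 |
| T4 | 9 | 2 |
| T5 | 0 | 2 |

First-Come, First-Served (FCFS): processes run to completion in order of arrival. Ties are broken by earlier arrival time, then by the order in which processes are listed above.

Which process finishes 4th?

Schedule: | T5 0-2 | idle 2-3 | T1 3-8 | T2 8-16 | T3 16-18 | T4 18-20 |
Completion: T1=8  T2=16  T3=18  T4=20  T5=2
Turnaround (C−A): T1=5  T2=13  T3=14  T4=11  T5=2
Finish order: T5 → T1 → T2 → T3 → T4

T3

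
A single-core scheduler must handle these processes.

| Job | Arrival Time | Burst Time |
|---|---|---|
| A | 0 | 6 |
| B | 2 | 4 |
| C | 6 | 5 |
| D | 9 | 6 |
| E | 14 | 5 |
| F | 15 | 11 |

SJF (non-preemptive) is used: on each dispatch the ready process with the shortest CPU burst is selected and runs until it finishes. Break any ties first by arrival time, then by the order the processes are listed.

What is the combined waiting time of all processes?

31

Schedule: | A 0-6 | B 6-10 | C 10-15 | E 15-20 | D 20-26 | F 26-37 |
Completion: A=6  B=10  C=15  D=26  E=20  F=37
Turnaround (C−A): A=6  B=8  C=9  D=17  E=6  F=22
Waiting = turnaround − burst: A=0, B=4, C=4, D=11, E=1, F=11
Total waiting = 0 + 4 + 4 + 11 + 1 + 11 = 31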